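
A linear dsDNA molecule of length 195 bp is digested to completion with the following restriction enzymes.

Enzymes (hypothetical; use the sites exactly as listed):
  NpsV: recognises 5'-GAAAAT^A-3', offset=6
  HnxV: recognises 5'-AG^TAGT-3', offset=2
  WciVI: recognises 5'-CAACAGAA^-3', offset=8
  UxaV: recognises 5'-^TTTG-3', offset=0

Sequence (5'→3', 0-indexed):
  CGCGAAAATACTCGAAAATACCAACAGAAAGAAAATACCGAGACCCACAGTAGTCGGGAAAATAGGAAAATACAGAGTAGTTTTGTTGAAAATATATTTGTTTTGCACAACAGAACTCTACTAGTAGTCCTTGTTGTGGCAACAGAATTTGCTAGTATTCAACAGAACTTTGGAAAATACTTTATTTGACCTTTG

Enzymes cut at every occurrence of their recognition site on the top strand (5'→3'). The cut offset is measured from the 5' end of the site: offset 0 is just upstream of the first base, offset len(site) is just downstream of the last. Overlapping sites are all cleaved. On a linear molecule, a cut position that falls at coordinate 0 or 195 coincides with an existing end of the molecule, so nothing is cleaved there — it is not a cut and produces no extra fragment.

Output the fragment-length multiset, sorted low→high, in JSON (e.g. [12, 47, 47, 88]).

[1,3,4,4,5,6,6,7,7,8,9,9,10,10,10,12,13,14,14,20,23]

Per-enzyme occurrences:
  NpsV (GAAAATA, off=6): starts [3, 13, 30, 57, 65, 87, 172] → cuts [9, 19, 36, 63, 71, 93, 178]
  HnxV (AGTAGT, off=2): starts [48, 75, 122] → cuts [50, 77, 124]
  WciVI (CAACAGAA, off=8): starts [21, 107, 139, 159] → cuts [29, 115, 147, 167]
  UxaV (TTTG, off=0): starts [81, 96, 101, 147, 168, 184, 191] → cuts [81, 96, 101, 147, 168, 184, 191]

Pooled cuts: [9, 19, 29, 36, 50, 63, 71, 77, 81, 93, 96, 101, 115, 124, 147, 167, 168, 178, 184, 191]

Fragment lengths:
  [0,9): 9 bp
  [9,19): 10 bp
  [19,29): 10 bp
  [29,36): 7 bp
  [36,50): 14 bp
  [50,63): 13 bp
  [63,71): 8 bp
  [71,77): 6 bp
  [77,81): 4 bp
  [81,93): 12 bp
  [93,96): 3 bp
  [96,101): 5 bp
  [101,115): 14 bp
  [115,124): 9 bp
  [124,147): 23 bp
  [147,167): 20 bp
  [167,168): 1 bp
  [168,178): 10 bp
  [178,184): 6 bp
  [184,191): 7 bp
  [191,195): 4 bp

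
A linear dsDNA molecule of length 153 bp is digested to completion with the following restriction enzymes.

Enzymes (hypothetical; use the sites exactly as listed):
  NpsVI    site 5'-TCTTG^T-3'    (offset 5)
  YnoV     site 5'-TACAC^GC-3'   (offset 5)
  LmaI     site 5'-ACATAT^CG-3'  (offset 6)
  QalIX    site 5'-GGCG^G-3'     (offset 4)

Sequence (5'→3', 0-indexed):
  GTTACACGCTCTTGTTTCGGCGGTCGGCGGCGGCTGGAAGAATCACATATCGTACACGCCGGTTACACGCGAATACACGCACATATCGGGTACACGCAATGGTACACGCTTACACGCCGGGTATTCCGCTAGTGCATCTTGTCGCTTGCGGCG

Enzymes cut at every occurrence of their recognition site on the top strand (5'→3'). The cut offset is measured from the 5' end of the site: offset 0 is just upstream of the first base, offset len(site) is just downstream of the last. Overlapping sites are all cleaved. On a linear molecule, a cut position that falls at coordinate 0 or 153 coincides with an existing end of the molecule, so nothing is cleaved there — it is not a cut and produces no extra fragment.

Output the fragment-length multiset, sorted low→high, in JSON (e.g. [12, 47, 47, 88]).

[3,7,7,7,7,8,8,8,9,10,11,12,12,18,26]

Site scan:
  NpsVI (TCTTGT, off=5): starts [9, 136] → cuts [14, 141]
  YnoV (TACACGC, off=5): starts [2, 52, 63, 73, 90, 102, 110] → cuts [7, 57, 68, 78, 95, 107, 115]
  LmaI (ACATATCG, off=6): starts [44, 80] → cuts [50, 86]
  QalIX (GGCGG, off=4): starts [18, 25, 28] → cuts [22, 29, 32]

All cut coordinates (distinct, sorted): [7, 14, 22, 29, 32, 50, 57, 68, 78, 86, 95, 107, 115, 141]

Fragment lengths:
  [0,7): 7 bp
  [7,14): 7 bp
  [14,22): 8 bp
  [22,29): 7 bp
  [29,32): 3 bp
  [32,50): 18 bp
  [50,57): 7 bp
  [57,68): 11 bp
  [68,78): 10 bp
  [78,86): 8 bp
  [86,95): 9 bp
  [95,107): 12 bp
  [107,115): 8 bp
  [115,141): 26 bp
  [141,153): 12 bp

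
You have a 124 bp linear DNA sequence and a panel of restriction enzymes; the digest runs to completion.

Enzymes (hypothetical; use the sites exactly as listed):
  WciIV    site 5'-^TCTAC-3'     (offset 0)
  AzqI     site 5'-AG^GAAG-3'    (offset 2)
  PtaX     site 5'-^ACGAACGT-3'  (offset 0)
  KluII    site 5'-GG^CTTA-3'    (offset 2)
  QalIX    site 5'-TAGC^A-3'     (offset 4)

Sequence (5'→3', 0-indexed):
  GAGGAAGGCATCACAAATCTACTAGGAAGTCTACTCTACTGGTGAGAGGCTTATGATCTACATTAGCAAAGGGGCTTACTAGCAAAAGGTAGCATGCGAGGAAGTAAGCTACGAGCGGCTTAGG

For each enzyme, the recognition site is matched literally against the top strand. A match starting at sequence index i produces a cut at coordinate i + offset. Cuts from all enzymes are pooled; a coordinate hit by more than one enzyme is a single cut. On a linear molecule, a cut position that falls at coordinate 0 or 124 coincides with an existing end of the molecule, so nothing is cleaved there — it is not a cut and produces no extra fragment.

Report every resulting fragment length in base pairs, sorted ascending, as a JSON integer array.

Per-enzyme occurrences:
  WciIV TCTAC/0: at [17, 29, 34, 56] ⇒ [17, 29, 34, 56]
  AzqI AGGAAG/2: at [1, 23, 98] ⇒ [3, 25, 100]
  PtaX (ACGAACGT, off=0): no sites
  KluII GGCTTA/2: at [47, 72, 116] ⇒ [49, 74, 118]
  QalIX TAGCA/4: at [63, 79, 89] ⇒ [67, 83, 93]

Pooled cuts: [3, 17, 25, 29, 34, 49, 56, 67, 74, 83, 93, 100, 118]

Fragment lengths:
  [0,3): 3 bp
  [3,17): 14 bp
  [17,25): 8 bp
  [25,29): 4 bp
  [29,34): 5 bp
  [34,49): 15 bp
  [49,56): 7 bp
  [56,67): 11 bp
  [67,74): 7 bp
  [74,83): 9 bp
  [83,93): 10 bp
  [93,100): 7 bp
  [100,118): 18 bp
  [118,124): 6 bp

[3,4,5,6,7,7,7,8,9,10,11,14,15,18]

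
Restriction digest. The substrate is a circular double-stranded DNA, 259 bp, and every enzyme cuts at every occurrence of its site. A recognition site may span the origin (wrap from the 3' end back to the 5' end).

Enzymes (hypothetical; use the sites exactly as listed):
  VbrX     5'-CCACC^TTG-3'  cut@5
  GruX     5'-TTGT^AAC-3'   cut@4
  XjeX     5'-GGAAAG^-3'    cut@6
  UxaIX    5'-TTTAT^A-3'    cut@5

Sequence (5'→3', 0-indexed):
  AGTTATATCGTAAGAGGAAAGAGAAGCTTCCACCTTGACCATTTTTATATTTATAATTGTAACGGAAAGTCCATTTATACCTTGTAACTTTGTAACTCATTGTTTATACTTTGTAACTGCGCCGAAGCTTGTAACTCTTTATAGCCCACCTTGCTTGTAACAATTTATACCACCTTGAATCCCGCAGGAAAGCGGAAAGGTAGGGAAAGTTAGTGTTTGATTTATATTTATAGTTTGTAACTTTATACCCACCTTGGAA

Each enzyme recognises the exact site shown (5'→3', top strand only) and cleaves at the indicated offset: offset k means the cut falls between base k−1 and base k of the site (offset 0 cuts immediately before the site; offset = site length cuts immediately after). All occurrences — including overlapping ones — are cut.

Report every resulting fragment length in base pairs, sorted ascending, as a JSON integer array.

[6,6,6,6,7,7,7,7,7,8,8,8,8,8,9,9,10,10,10,13,14,14,16,18,18,19]

Site scan:
  VbrX (CCACCTTG, off=5): starts [29, 145, 169, 248] → cuts [34, 150, 174, 253]
  GruX (TTGTAAC, off=4): starts [56, 81, 89, 110, 128, 154, 234] → cuts [60, 85, 93, 114, 132, 158, 238]
  XjeX (GGAAAG, off=6): starts [15, 63, 186, 193, 203, 255] → cuts [2, 21, 69, 192, 199, 209]
  UxaIX (TTTATA, off=5): starts [43, 49, 73, 102, 137, 163, 220, 226, 241] → cuts [48, 54, 78, 107, 142, 168, 225, 231, 246]

Pooled cuts: [2, 21, 34, 48, 54, 60, 69, 78, 85, 93, 107, 114, 132, 142, 150, 158, 168, 174, 192, 199, 209, 225, 231, 238, 246, 253]

Fragment lengths:
  2→21: 19 bp
  21→34: 13 bp
  34→48: 14 bp
  48→54: 6 bp
  54→60: 6 bp
  60→69: 9 bp
  69→78: 9 bp
  78→85: 7 bp
  85→93: 8 bp
  93→107: 14 bp
  107→114: 7 bp
  114→132: 18 bp
  132→142: 10 bp
  142→150: 8 bp
  150→158: 8 bp
  158→168: 10 bp
  168→174: 6 bp
  174→192: 18 bp
  192→199: 7 bp
  199→209: 10 bp
  209→225: 16 bp
  225→231: 6 bp
  231→238: 7 bp
  238→246: 8 bp
  246→253: 7 bp
  253→2 (wrap): 259-253+2 = 8 bp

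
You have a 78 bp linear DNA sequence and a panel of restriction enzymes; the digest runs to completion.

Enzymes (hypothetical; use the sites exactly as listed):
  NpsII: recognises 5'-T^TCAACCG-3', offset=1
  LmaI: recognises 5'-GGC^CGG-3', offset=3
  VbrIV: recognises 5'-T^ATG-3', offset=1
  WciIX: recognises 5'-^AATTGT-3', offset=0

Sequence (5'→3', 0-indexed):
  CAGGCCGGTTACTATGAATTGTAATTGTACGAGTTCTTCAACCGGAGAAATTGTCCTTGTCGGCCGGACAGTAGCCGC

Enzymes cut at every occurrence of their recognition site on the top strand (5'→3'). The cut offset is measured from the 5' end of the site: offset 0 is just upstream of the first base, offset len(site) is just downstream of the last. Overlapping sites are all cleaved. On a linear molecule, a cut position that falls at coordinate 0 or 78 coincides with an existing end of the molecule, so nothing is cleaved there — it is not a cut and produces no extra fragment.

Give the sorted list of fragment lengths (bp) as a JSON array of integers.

[3,5,6,8,11,14,15,16]

Scan for sites:
  NpsII TTCAACCG/1: at [36] ⇒ [37]
  LmaI GGCCGG/3: at [2, 61] ⇒ [5, 64]
  VbrIV TATG/1: at [12] ⇒ [13]
  WciIX AATTGT/0: at [16, 22, 48] ⇒ [16, 22, 48]

Pooled cuts: [5, 13, 16, 22, 37, 48, 64]

Fragment lengths:
  [0,5): 5 bp
  [5,13): 8 bp
  [13,16): 3 bp
  [16,22): 6 bp
  [22,37): 15 bp
  [37,48): 11 bp
  [48,64): 16 bp
  [64,78): 14 bp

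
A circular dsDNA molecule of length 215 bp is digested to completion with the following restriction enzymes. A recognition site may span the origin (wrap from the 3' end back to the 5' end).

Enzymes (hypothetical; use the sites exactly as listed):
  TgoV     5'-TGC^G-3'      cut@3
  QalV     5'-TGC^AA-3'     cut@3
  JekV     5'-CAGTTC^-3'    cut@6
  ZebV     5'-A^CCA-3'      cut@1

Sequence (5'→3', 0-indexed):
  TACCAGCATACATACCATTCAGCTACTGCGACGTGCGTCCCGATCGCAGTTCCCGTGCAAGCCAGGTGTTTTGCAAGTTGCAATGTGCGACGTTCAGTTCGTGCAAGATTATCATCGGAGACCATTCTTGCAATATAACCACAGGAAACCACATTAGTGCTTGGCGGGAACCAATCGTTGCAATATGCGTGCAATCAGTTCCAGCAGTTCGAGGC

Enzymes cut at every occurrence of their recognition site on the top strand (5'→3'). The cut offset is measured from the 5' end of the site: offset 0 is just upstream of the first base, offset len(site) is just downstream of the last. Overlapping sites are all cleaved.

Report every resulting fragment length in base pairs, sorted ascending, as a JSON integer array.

Scan for sites:
  TgoV (TGCG, off=3): starts [26, 33, 85, 185] → cuts [29, 36, 88, 188]
  QalV (TGCAA, off=3): starts [55, 71, 78, 101, 128, 178, 189] → cuts [58, 74, 81, 104, 131, 181, 192]
  JekV (CAGTTC, off=6): starts [46, 94, 195, 204] → cuts [52, 100, 201, 210]
  ZebV (ACCA, off=1): starts [1, 13, 120, 137, 147, 169] → cuts [2, 14, 121, 138, 148, 170]

Pooled cuts: [2, 14, 29, 36, 52, 58, 74, 81, 88, 100, 104, 121, 131, 138, 148, 170, 181, 188, 192, 201, 210]

Fragments:
  2→14: 12 bp
  14→29: 15 bp
  29→36: 7 bp
  36→52: 16 bp
  52→58: 6 bp
  58→74: 16 bp
  74→81: 7 bp
  81→88: 7 bp
  88→100: 12 bp
  100→104: 4 bp
  104→121: 17 bp
  121→131: 10 bp
  131→138: 7 bp
  138→148: 10 bp
  148→170: 22 bp
  170→181: 11 bp
  181→188: 7 bp
  188→192: 4 bp
  192→201: 9 bp
  201→210: 9 bp
  210→2 (wrap): 215-210+2 = 7 bp

[4,4,6,7,7,7,7,7,7,9,9,10,10,11,12,12,15,16,16,17,22]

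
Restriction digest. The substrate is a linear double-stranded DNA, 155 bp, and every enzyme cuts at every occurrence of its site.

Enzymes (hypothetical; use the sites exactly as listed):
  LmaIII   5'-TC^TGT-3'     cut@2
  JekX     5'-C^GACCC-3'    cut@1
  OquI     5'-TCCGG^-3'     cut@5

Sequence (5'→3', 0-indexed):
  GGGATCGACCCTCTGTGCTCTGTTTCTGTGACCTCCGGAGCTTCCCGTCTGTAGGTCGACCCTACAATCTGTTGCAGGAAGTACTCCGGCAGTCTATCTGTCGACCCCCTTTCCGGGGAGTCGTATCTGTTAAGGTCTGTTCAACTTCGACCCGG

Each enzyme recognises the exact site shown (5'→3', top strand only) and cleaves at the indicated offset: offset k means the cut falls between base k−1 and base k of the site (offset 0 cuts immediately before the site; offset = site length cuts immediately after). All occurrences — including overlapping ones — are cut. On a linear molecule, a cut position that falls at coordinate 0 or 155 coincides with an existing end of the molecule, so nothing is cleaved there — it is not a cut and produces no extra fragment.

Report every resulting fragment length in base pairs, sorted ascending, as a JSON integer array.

[4,6,6,7,7,7,8,9,10,11,11,11,12,12,14,20]

Per-enzyme occurrences:
  LmaIII (TCTGT, off=2): starts [11, 18, 24, 47, 67, 96, 125, 135] → cuts [13, 20, 26, 49, 69, 98, 127, 137]
  JekX (CGACCC, off=1): starts [5, 56, 101, 147] → cuts [6, 57, 102, 148]
  OquI (TCCGG, off=5): starts [33, 84, 111] → cuts [38, 89, 116]

Pooled cuts: [6, 13, 20, 26, 38, 49, 57, 69, 89, 98, 102, 116, 127, 137, 148]

Fragment lengths:
  [0,6): 6 bp
  [6,13): 7 bp
  [13,20): 7 bp
  [20,26): 6 bp
  [26,38): 12 bp
  [38,49): 11 bp
  [49,57): 8 bp
  [57,69): 12 bp
  [69,89): 20 bp
  [89,98): 9 bp
  [98,102): 4 bp
  [102,116): 14 bp
  [116,127): 11 bp
  [127,137): 10 bp
  [137,148): 11 bp
  [148,155): 7 bp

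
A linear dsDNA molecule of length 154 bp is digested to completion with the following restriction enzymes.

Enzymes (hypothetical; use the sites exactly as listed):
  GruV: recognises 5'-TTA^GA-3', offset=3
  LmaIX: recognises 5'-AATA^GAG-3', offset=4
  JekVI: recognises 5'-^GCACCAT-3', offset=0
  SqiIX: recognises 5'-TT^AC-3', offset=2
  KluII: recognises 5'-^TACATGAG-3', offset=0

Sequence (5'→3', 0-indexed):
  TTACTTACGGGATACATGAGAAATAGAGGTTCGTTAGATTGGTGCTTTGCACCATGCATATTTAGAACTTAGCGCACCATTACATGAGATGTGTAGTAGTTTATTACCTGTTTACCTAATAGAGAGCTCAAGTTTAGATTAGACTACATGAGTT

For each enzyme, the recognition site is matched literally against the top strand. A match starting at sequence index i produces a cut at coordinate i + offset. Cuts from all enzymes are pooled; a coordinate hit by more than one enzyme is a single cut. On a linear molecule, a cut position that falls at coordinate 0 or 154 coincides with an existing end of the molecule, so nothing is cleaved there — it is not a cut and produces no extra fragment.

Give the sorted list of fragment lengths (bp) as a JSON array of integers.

[1,2,3,4,5,6,7,8,8,9,10,11,12,13,15,16,24]

Scan for sites:
  GruV TTAGA/3: at [33, 61, 133, 138] ⇒ [36, 64, 136, 141]
  LmaIX AATAGAG/4: at [21, 117] ⇒ [25, 121]
  JekVI GCACCAT/0: at [48, 73] ⇒ [48, 73]
  SqiIX TTAC/2: at [0, 4, 79, 103, 111] ⇒ [2, 6, 81, 105, 113]
  KluII TACATGAG/0: at [12, 80, 144] ⇒ [12, 80, 144]

Pooled cuts: [2, 6, 12, 25, 36, 48, 64, 73, 80, 81, 105, 113, 121, 136, 141, 144]

Fragments:
  [0,2): 2 bp
  [2,6): 4 bp
  [6,12): 6 bp
  [12,25): 13 bp
  [25,36): 11 bp
  [36,48): 12 bp
  [48,64): 16 bp
  [64,73): 9 bp
  [73,80): 7 bp
  [80,81): 1 bp
  [81,105): 24 bp
  [105,113): 8 bp
  [113,121): 8 bp
  [121,136): 15 bp
  [136,141): 5 bp
  [141,144): 3 bp
  [144,154): 10 bp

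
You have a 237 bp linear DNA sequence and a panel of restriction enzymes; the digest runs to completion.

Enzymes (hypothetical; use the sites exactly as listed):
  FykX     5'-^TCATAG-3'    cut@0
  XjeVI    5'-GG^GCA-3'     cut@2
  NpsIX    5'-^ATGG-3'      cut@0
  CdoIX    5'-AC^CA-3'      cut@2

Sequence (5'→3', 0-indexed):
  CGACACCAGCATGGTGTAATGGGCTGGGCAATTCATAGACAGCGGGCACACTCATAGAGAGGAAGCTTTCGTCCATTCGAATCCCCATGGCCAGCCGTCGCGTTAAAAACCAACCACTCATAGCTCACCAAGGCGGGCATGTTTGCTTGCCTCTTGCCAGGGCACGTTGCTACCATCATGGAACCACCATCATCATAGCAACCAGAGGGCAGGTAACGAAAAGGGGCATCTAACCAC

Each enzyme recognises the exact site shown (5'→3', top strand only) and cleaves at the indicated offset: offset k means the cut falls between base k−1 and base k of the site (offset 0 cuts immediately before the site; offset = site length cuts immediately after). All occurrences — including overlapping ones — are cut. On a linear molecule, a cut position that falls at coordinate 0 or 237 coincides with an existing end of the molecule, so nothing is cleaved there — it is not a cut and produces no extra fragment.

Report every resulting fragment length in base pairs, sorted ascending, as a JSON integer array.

Per-enzyme occurrences:
  FykX (TCATAG, off=0): starts [32, 51, 117, 192] → cuts [32, 51, 117, 192]
  XjeVI (GGGCA, off=2): starts [25, 43, 134, 159, 206, 223] → cuts [27, 45, 136, 161, 208, 225]
  NpsIX (ATGG, off=0): starts [10, 18, 86, 177] → cuts [10, 18, 86, 177]
  CdoIX (ACCA, off=2): starts [4, 108, 112, 126, 171, 182, 185, 200, 232] → cuts [6, 110, 114, 128, 173, 184, 187, 202, 234]

All cut coordinates (distinct, sorted): [6, 10, 18, 27, 32, 45, 51, 86, 110, 114, 117, 128, 136, 161, 173, 177, 184, 187, 192, 202, 208, 225, 234]

Fragment lengths:
  [0,6): 6 bp
  [6,10): 4 bp
  [10,18): 8 bp
  [18,27): 9 bp
  [27,32): 5 bp
  [32,45): 13 bp
  [45,51): 6 bp
  [51,86): 35 bp
  [86,110): 24 bp
  [110,114): 4 bp
  [114,117): 3 bp
  [117,128): 11 bp
  [128,136): 8 bp
  [136,161): 25 bp
  [161,173): 12 bp
  [173,177): 4 bp
  [177,184): 7 bp
  [184,187): 3 bp
  [187,192): 5 bp
  [192,202): 10 bp
  [202,208): 6 bp
  [208,225): 17 bp
  [225,234): 9 bp
  [234,237): 3 bp

[3,3,3,4,4,4,5,5,6,6,6,7,8,8,9,9,10,11,12,13,17,24,25,35]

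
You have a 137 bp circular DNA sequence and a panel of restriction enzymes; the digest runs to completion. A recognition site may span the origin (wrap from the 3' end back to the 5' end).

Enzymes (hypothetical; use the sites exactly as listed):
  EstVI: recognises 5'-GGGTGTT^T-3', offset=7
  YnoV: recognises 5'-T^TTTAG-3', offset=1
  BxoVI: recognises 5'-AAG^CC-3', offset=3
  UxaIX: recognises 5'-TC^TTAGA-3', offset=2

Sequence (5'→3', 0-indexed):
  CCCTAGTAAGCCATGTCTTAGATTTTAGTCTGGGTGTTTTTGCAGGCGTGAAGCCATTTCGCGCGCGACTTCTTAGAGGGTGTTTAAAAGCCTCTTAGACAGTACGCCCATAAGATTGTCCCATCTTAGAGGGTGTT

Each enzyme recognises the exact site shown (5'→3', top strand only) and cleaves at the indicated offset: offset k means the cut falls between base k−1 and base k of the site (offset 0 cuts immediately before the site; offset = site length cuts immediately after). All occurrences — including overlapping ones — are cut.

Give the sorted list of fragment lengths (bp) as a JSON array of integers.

[4,6,6,7,12,15,15,19,22,31]

Site scan:
  EstVI GGGTGTTT/7: at [31, 77] ⇒ [38, 84]
  YnoV TTTTAG/1: at [22] ⇒ [23]
  BxoVI AAGCC/3: at [7, 50, 87] ⇒ [10, 53, 90]
  UxaIX TCTTAGA/2: at [15, 70, 92, 123] ⇒ [17, 72, 94, 125]

Pooled cuts: [10, 17, 23, 38, 53, 72, 84, 90, 94, 125]

Fragments:
  10→17: 7 bp
  17→23: 6 bp
  23→38: 15 bp
  38→53: 15 bp
  53→72: 19 bp
  72→84: 12 bp
  84→90: 6 bp
  90→94: 4 bp
  94→125: 31 bp
  125→10 (wrap): 137-125+10 = 22 bp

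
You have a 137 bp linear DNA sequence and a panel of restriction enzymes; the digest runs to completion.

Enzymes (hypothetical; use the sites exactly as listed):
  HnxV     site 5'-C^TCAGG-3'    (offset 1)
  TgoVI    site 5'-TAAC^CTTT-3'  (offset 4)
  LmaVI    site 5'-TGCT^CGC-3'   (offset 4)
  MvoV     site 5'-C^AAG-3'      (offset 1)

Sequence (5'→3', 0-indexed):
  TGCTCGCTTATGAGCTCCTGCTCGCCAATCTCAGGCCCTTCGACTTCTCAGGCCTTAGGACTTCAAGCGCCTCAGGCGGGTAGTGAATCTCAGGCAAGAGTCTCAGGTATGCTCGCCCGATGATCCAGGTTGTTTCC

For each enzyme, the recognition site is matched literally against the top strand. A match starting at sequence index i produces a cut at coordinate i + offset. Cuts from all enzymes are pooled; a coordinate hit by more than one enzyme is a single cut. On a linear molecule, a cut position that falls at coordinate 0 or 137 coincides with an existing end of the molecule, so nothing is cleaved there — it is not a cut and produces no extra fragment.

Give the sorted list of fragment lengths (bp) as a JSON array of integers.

[4,6,7,7,8,11,17,17,18,18,24]

Per-enzyme occurrences:
  HnxV (CTCAGG, off=1): starts [29, 46, 70, 88, 101] → cuts [30, 47, 71, 89, 102]
  TgoVI (TAACCTTT, off=4): no sites
  LmaVI (TGCTCGC, off=4): starts [0, 18, 109] → cuts [4, 22, 113]
  MvoV (CAAG, off=1): starts [63, 94] → cuts [64, 95]

All cut coordinates (distinct, sorted): [4, 22, 30, 47, 64, 71, 89, 95, 102, 113]

Fragments:
  [0,4): 4 bp
  [4,22): 18 bp
  [22,30): 8 bp
  [30,47): 17 bp
  [47,64): 17 bp
  [64,71): 7 bp
  [71,89): 18 bp
  [89,95): 6 bp
  [95,102): 7 bp
  [102,113): 11 bp
  [113,137): 24 bp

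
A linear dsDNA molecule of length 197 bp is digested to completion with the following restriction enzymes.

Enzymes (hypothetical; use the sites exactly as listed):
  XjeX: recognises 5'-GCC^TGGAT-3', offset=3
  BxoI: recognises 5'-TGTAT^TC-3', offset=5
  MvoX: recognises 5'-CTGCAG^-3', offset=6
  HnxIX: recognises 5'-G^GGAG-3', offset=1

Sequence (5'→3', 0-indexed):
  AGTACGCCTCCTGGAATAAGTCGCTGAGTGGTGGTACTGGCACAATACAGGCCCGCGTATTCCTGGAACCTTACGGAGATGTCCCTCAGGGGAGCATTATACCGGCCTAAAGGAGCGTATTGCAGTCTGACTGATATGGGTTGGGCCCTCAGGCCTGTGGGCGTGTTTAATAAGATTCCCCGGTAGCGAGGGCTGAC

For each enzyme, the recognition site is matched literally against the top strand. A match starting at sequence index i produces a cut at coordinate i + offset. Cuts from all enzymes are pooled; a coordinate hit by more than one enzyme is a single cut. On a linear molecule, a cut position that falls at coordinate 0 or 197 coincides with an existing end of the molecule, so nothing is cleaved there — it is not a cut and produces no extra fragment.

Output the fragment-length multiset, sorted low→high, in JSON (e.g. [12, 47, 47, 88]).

[90,107]

Per-enzyme occurrences:
  XjeX (GCCTGGAT, off=3): no sites
  BxoI (TGTATTC, off=5): no sites
  MvoX (CTGCAG, off=6): no sites
  HnxIX (GGGAG, off=1): starts [89] → cuts [90]

Pooled cuts: [90]

Fragments:
  [0,90): 90 bp
  [90,197): 107 bp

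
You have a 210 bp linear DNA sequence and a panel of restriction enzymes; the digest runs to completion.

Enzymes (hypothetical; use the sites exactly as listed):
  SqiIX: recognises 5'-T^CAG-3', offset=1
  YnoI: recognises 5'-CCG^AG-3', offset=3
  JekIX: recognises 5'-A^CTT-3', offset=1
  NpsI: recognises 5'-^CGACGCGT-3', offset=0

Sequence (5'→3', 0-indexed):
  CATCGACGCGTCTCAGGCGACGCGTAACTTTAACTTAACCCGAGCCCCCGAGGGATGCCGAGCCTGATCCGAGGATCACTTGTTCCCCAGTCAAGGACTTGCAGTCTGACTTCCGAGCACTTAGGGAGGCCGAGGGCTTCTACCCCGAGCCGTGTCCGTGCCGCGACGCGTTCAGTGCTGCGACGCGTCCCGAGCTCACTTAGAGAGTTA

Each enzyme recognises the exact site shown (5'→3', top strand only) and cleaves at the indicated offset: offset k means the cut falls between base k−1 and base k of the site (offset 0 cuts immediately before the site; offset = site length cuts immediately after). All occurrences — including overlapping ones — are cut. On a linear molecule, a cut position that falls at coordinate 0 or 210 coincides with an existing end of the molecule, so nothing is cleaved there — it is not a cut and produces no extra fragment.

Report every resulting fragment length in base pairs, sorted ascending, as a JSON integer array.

Site scan:
  SqiIX TCAG/1: at [12, 171] ⇒ [13, 172]
  YnoI CCGAG/3: at [39, 47, 57, 68, 112, 129, 144, 189] ⇒ [42, 50, 60, 71, 115, 132, 147, 192]
  JekIX ACTT/1: at [26, 32, 77, 96, 108, 118, 197] ⇒ [27, 33, 78, 97, 109, 119, 198]
  NpsI CGACGCGT/0: at [3, 17, 163, 180] ⇒ [3, 17, 163, 180]

All cut coordinates (distinct, sorted): [3, 13, 17, 27, 33, 42, 50, 60, 71, 78, 97, 109, 115, 119, 132, 147, 163, 172, 180, 192, 198]

Fragments:
  [0,3): 3 bp
  [3,13): 10 bp
  [13,17): 4 bp
  [17,27): 10 bp
  [27,33): 6 bp
  [33,42): 9 bp
  [42,50): 8 bp
  [50,60): 10 bp
  [60,71): 11 bp
  [71,78): 7 bp
  [78,97): 19 bp
  [97,109): 12 bp
  [109,115): 6 bp
  [115,119): 4 bp
  [119,132): 13 bp
  [132,147): 15 bp
  [147,163): 16 bp
  [163,172): 9 bp
  [172,180): 8 bp
  [180,192): 12 bp
  [192,198): 6 bp
  [198,210): 12 bp

[3,4,4,6,6,6,7,8,8,9,9,10,10,10,11,12,12,12,13,15,16,19]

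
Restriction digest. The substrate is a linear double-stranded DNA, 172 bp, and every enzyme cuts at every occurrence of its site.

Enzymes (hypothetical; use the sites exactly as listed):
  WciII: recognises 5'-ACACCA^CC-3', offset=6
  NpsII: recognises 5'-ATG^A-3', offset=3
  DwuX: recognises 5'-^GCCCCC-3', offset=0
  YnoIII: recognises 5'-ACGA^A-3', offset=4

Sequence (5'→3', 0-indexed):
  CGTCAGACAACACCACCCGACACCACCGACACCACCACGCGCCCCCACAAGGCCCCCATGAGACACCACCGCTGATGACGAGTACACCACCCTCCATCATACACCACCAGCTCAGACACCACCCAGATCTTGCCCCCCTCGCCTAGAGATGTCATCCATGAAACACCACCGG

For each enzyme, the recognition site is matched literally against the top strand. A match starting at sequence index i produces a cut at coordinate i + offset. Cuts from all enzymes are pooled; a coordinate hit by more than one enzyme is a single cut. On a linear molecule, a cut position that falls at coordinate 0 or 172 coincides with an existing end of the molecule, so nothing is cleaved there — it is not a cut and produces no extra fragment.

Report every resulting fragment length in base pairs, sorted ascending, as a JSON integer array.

[4,6,8,8,9,9,9,10,10,11,12,15,15,17,29]

Per-enzyme occurrences:
  WciII ACACCACC/6: at [9, 19, 28, 62, 83, 100, 115, 162] ⇒ [15, 25, 34, 68, 89, 106, 121, 168]
  NpsII ATGA/3: at [57, 74, 157] ⇒ [60, 77, 160]
  DwuX GCCCCC/0: at [40, 51, 131] ⇒ [40, 51, 131]
  YnoIII (ACGAA, off=4): no sites

Pooled cuts: [15, 25, 34, 40, 51, 60, 68, 77, 89, 106, 121, 131, 160, 168]

Fragment lengths:
  [0,15): 15 bp
  [15,25): 10 bp
  [25,34): 9 bp
  [34,40): 6 bp
  [40,51): 11 bp
  [51,60): 9 bp
  [60,68): 8 bp
  [68,77): 9 bp
  [77,89): 12 bp
  [89,106): 17 bp
  [106,121): 15 bp
  [121,131): 10 bp
  [131,160): 29 bp
  [160,168): 8 bp
  [168,172): 4 bp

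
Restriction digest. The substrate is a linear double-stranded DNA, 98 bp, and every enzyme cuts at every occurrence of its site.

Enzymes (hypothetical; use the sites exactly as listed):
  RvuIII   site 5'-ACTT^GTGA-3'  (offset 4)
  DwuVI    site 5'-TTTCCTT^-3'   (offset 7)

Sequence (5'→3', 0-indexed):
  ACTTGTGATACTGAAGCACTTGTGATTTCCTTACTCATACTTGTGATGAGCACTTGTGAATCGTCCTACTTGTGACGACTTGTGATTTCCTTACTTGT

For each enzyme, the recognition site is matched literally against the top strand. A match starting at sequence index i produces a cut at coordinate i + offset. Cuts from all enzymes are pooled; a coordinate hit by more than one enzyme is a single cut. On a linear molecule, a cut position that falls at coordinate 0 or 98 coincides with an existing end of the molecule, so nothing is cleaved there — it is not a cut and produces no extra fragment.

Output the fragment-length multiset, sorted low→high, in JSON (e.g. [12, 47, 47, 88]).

[4,6,10,10,11,11,13,16,17]

Site scan:
  RvuIII ACTTGTGA/4: at [0, 17, 38, 51, 67, 77] ⇒ [4, 21, 42, 55, 71, 81]
  DwuVI TTTCCTT/7: at [25, 85] ⇒ [32, 92]

All cut coordinates (distinct, sorted): [4, 21, 32, 42, 55, 71, 81, 92]

Fragment lengths:
  [0,4): 4 bp
  [4,21): 17 bp
  [21,32): 11 bp
  [32,42): 10 bp
  [42,55): 13 bp
  [55,71): 16 bp
  [71,81): 10 bp
  [81,92): 11 bp
  [92,98): 6 bp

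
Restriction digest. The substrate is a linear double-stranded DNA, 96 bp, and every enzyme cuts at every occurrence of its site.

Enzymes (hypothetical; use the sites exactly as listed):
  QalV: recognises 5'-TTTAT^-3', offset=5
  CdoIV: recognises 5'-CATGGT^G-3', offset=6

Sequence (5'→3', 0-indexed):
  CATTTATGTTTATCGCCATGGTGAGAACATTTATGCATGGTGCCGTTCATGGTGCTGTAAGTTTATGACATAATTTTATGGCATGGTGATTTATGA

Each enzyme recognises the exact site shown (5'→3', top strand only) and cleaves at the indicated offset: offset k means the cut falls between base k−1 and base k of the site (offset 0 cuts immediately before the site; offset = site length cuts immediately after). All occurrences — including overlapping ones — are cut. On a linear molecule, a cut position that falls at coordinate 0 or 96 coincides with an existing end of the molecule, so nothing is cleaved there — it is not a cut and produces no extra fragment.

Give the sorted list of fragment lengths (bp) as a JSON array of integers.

Per-enzyme occurrences:
  QalV (TTTAT, off=5): starts [2, 8, 29, 61, 74, 89] → cuts [7, 13, 34, 66, 79, 94]
  CdoIV (CATGGTG, off=6): starts [16, 35, 47, 81] → cuts [22, 41, 53, 87]

Pooled cuts: [7, 13, 22, 34, 41, 53, 66, 79, 87, 94]

Fragments:
  [0,7): 7 bp
  [7,13): 6 bp
  [13,22): 9 bp
  [22,34): 12 bp
  [34,41): 7 bp
  [41,53): 12 bp
  [53,66): 13 bp
  [66,79): 13 bp
  [79,87): 8 bp
  [87,94): 7 bp
  [94,96): 2 bp

[2,6,7,7,7,8,9,12,12,13,13]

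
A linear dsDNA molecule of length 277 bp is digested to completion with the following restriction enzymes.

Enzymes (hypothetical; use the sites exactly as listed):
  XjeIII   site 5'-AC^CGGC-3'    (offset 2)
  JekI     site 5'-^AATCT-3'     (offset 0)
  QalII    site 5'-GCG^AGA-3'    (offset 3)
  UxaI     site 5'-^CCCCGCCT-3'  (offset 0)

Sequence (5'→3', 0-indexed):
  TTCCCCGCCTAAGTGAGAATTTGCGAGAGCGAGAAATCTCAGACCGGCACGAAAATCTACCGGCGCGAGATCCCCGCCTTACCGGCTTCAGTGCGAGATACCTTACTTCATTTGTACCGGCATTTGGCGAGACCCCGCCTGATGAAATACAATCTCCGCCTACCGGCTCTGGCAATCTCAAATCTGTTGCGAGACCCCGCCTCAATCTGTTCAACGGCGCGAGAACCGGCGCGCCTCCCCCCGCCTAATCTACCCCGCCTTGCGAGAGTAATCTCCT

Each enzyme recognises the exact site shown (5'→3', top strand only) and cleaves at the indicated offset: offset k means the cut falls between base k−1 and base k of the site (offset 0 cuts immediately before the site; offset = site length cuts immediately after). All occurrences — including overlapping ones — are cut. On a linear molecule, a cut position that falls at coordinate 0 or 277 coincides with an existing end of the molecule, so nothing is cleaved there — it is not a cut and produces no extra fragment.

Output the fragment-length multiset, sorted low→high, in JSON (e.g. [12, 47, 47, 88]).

Scan for sites:
  XjeIII ACCGGC/2: at [42, 58, 80, 115, 161, 224] ⇒ [44, 60, 82, 117, 163, 226]
  JekI AATCT/0: at [34, 53, 150, 173, 180, 203, 246, 269] ⇒ [34, 53, 150, 173, 180, 203, 246, 269]
  QalII GCGAGA/3: at [22, 28, 64, 92, 126, 188, 218, 261] ⇒ [25, 31, 67, 95, 129, 191, 221, 264]
  UxaI CCCCGCCT/0: at [2, 71, 132, 194, 238, 252] ⇒ [2, 71, 132, 194, 238, 252]

All cut coordinates (distinct, sorted): [2, 25, 31, 34, 44, 53, 60, 67, 71, 82, 95, 117, 129, 132, 150, 163, 173, 180, 191, 194, 203, 221, 226, 238, 246, 252, 264, 269]

Fragment lengths:
  [0,2): 2 bp
  [2,25): 23 bp
  [25,31): 6 bp
  [31,34): 3 bp
  [34,44): 10 bp
  [44,53): 9 bp
  [53,60): 7 bp
  [60,67): 7 bp
  [67,71): 4 bp
  [71,82): 11 bp
  [82,95): 13 bp
  [95,117): 22 bp
  [117,129): 12 bp
  [129,132): 3 bp
  [132,150): 18 bp
  [150,163): 13 bp
  [163,173): 10 bp
  [173,180): 7 bp
  [180,191): 11 bp
  [191,194): 3 bp
  [194,203): 9 bp
  [203,221): 18 bp
  [221,226): 5 bp
  [226,238): 12 bp
  [238,246): 8 bp
  [246,252): 6 bp
  [252,264): 12 bp
  [264,269): 5 bp
  [269,277): 8 bp

[2,3,3,3,4,5,5,6,6,7,7,7,8,8,9,9,10,10,11,11,12,12,12,13,13,18,18,22,23]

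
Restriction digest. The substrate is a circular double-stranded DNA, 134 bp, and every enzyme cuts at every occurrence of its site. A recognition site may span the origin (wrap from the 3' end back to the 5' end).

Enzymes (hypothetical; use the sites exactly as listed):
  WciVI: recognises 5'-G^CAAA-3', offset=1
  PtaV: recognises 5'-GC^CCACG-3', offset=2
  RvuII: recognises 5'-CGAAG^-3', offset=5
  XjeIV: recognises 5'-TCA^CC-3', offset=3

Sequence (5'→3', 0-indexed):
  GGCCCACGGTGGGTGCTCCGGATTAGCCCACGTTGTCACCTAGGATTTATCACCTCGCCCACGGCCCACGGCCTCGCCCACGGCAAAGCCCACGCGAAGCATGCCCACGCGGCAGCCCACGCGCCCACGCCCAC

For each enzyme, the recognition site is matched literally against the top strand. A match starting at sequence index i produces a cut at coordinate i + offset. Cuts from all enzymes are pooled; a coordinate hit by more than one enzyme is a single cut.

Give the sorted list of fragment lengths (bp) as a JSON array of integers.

Per-enzyme occurrences:
  WciVI (GCAAA, off=1): starts [82] → cuts [83]
  PtaV (GCCCACG, off=2): starts [1, 25, 56, 63, 75, 87, 102, 114, 122, 128] → cuts [3, 27, 58, 65, 77, 89, 104, 116, 124, 130]
  RvuII (CGAAG, off=5): starts [94] → cuts [99]
  XjeIV (TCACC, off=3): starts [35, 49] → cuts [38, 52]

All cut coordinates (distinct, sorted): [3, 27, 38, 52, 58, 65, 77, 83, 89, 99, 104, 116, 124, 130]

Fragments:
  3→27: 24 bp
  27→38: 11 bp
  38→52: 14 bp
  52→58: 6 bp
  58→65: 7 bp
  65→77: 12 bp
  77→83: 6 bp
  83→89: 6 bp
  89→99: 10 bp
  99→104: 5 bp
  104→116: 12 bp
  116→124: 8 bp
  124→130: 6 bp
  130→3 (wrap): 134-130+3 = 7 bp

[5,6,6,6,6,7,7,8,10,11,12,12,14,24]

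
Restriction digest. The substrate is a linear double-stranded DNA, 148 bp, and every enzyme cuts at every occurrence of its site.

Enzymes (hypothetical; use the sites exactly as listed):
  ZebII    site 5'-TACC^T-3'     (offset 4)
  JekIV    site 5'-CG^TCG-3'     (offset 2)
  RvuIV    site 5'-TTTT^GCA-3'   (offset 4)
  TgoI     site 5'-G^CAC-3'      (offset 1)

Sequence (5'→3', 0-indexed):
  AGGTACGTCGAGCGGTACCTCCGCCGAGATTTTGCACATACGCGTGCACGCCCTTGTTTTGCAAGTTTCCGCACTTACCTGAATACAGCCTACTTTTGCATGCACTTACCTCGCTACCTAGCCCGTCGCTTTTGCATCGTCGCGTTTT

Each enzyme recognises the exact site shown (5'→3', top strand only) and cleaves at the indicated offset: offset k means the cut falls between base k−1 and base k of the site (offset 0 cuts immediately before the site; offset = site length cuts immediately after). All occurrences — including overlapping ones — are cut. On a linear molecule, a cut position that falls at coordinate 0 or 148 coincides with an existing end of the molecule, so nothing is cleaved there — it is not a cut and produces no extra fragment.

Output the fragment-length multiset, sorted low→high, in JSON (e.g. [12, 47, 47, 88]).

[1,5,6,7,7,8,8,8,8,9,11,12,12,14,14,18]

Per-enzyme occurrences:
  ZebII (TACCT, off=4): starts [15, 75, 106, 114] → cuts [19, 79, 110, 118]
  JekIV (CGTCG, off=2): starts [5, 123, 137] → cuts [7, 125, 139]
  RvuIV (TTTTGCA, off=4): starts [29, 56, 93, 129] → cuts [33, 60, 97, 133]
  TgoI (GCAC, off=1): starts [33, 45, 70, 101] → cuts [34, 46, 71, 102]

Pooled cuts: [7, 19, 33, 34, 46, 60, 71, 79, 97, 102, 110, 118, 125, 133, 139]

Fragment lengths:
  [0,7): 7 bp
  [7,19): 12 bp
  [19,33): 14 bp
  [33,34): 1 bp
  [34,46): 12 bp
  [46,60): 14 bp
  [60,71): 11 bp
  [71,79): 8 bp
  [79,97): 18 bp
  [97,102): 5 bp
  [102,110): 8 bp
  [110,118): 8 bp
  [118,125): 7 bp
  [125,133): 8 bp
  [133,139): 6 bp
  [139,148): 9 bp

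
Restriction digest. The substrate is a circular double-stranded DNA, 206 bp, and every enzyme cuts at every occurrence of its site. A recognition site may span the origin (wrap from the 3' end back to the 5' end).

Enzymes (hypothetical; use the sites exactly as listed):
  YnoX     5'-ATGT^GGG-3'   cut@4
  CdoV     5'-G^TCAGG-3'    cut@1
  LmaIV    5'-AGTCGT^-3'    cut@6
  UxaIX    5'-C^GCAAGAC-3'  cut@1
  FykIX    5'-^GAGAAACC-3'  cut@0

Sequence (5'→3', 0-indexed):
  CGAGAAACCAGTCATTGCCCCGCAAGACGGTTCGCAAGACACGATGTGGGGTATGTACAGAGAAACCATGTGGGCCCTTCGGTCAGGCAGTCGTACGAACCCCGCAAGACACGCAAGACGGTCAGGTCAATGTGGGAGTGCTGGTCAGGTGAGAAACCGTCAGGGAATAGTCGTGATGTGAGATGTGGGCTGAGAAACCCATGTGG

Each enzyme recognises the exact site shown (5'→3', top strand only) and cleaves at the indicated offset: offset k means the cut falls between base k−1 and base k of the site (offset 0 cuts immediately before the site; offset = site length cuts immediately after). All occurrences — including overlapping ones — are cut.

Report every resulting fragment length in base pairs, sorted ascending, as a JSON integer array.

[5,6,9,9,9,9,11,11,12,12,12,12,12,12,14,15,16,20]

Per-enzyme occurrences:
  YnoX (ATGTGGG, off=4): starts [43, 67, 129, 182] → cuts [47, 71, 133, 186]
  CdoV (GTCAGG, off=1): starts [81, 120, 143, 158] → cuts [82, 121, 144, 159]
  LmaIV (AGTCGT, off=6): starts [88, 168] → cuts [94, 174]
  UxaIX (CGCAAGAC, off=1): starts [20, 32, 102, 111] → cuts [21, 33, 103, 112]
  FykIX (GAGAAACC, off=0): starts [1, 59, 150, 191] → cuts [1, 59, 150, 191]

Pooled cuts: [1, 21, 33, 47, 59, 71, 82, 94, 103, 112, 121, 133, 144, 150, 159, 174, 186, 191]

Fragments:
  1→21: 20 bp
  21→33: 12 bp
  33→47: 14 bp
  47→59: 12 bp
  59→71: 12 bp
  71→82: 11 bp
  82→94: 12 bp
  94→103: 9 bp
  103→112: 9 bp
  112→121: 9 bp
  121→133: 12 bp
  133→144: 11 bp
  144→150: 6 bp
  150→159: 9 bp
  159→174: 15 bp
  174→186: 12 bp
  186→191: 5 bp
  191→1 (wrap): 206-191+1 = 16 bp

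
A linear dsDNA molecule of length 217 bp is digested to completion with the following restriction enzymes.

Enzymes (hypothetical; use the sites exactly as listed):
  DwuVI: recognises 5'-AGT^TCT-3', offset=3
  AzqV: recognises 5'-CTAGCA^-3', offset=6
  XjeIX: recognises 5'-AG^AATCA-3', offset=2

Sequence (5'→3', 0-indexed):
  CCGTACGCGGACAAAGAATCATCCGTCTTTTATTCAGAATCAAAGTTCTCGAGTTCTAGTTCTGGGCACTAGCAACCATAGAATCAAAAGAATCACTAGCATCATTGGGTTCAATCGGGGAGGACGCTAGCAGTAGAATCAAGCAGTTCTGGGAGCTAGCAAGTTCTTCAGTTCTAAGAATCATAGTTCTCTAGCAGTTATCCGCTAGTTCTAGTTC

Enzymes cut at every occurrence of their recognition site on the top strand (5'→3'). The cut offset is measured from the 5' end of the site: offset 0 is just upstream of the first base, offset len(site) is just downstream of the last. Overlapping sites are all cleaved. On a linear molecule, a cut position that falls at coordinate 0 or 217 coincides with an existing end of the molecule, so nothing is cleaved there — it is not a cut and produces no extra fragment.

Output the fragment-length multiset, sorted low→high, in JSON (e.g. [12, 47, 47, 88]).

Per-enzyme occurrences:
  DwuVI (AGTTCT, off=3): starts [43, 51, 57, 144, 161, 169, 184, 206] → cuts [46, 54, 60, 147, 164, 172, 187, 209]
  AzqV (CTAGCA, off=6): starts [68, 95, 126, 155, 190] → cuts [74, 101, 132, 161, 196]
  XjeIX (AGAATCA, off=2): starts [14, 35, 79, 88, 134, 176] → cuts [16, 37, 81, 90, 136, 178]

All cut coordinates (distinct, sorted): [16, 37, 46, 54, 60, 74, 81, 90, 101, 132, 136, 147, 161, 164, 172, 178, 187, 196, 209]

Fragment lengths:
  [0,16): 16 bp
  [16,37): 21 bp
  [37,46): 9 bp
  [46,54): 8 bp
  [54,60): 6 bp
  [60,74): 14 bp
  [74,81): 7 bp
  [81,90): 9 bp
  [90,101): 11 bp
  [101,132): 31 bp
  [132,136): 4 bp
  [136,147): 11 bp
  [147,161): 14 bp
  [161,164): 3 bp
  [164,172): 8 bp
  [172,178): 6 bp
  [178,187): 9 bp
  [187,196): 9 bp
  [196,209): 13 bp
  [209,217): 8 bp

[3,4,6,6,7,8,8,8,9,9,9,9,11,11,13,14,14,16,21,31]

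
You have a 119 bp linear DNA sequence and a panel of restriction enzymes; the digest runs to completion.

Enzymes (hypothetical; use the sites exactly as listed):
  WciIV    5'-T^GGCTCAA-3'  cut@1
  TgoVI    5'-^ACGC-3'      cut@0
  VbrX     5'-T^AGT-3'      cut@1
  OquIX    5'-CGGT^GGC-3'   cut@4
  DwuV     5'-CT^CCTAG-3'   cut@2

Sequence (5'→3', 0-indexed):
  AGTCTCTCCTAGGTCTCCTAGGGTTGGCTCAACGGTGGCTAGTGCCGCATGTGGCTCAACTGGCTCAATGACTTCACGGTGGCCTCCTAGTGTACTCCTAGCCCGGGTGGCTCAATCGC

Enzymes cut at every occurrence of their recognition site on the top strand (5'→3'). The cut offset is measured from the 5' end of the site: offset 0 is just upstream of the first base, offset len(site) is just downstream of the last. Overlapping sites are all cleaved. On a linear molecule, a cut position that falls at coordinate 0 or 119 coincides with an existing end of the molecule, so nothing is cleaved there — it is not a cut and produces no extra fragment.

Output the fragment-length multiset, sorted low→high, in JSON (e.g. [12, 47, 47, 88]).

Site scan:
  WciIV (TGGCTCAA, off=1): starts [24, 51, 60, 107] → cuts [25, 52, 61, 108]
  TgoVI (ACGC, off=0): no sites
  VbrX (TAGT, off=1): starts [39, 87] → cuts [40, 88]
  OquIX (CGGTGGC, off=4): starts [32, 76] → cuts [36, 80]
  DwuV (CTCCTAG, off=2): starts [5, 14, 83, 94] → cuts [7, 16, 85, 96]

Pooled cuts: [7, 16, 25, 36, 40, 52, 61, 80, 85, 88, 96, 108]

Fragments:
  [0,7): 7 bp
  [7,16): 9 bp
  [16,25): 9 bp
  [25,36): 11 bp
  [36,40): 4 bp
  [40,52): 12 bp
  [52,61): 9 bp
  [61,80): 19 bp
  [80,85): 5 bp
  [85,88): 3 bp
  [88,96): 8 bp
  [96,108): 12 bp
  [108,119): 11 bp

[3,4,5,7,8,9,9,9,11,11,12,12,19]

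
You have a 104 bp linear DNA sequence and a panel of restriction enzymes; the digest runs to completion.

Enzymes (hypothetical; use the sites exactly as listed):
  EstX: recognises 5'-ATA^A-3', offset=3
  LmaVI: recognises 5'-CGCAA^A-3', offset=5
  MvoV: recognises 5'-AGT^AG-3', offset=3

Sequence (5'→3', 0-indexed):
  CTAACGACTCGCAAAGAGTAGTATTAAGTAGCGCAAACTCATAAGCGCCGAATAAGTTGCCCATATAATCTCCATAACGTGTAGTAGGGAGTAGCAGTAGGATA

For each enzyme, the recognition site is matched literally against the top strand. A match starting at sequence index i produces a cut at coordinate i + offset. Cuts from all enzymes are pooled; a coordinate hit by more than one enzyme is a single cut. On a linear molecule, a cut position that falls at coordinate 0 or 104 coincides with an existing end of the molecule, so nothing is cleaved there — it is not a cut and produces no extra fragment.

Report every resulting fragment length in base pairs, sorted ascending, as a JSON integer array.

Scan for sites:
  EstX (ATAA, off=3): starts [40, 51, 64, 73] → cuts [43, 54, 67, 76]
  LmaVI (CGCAAA, off=5): starts [9, 31] → cuts [14, 36]
  MvoV (AGTAG, off=3): starts [16, 26, 82, 89, 95] → cuts [19, 29, 85, 92, 98]

All cut coordinates (distinct, sorted): [14, 19, 29, 36, 43, 54, 67, 76, 85, 92, 98]

Fragments:
  [0,14): 14 bp
  [14,19): 5 bp
  [19,29): 10 bp
  [29,36): 7 bp
  [36,43): 7 bp
  [43,54): 11 bp
  [54,67): 13 bp
  [67,76): 9 bp
  [76,85): 9 bp
  [85,92): 7 bp
  [92,98): 6 bp
  [98,104): 6 bp

[5,6,6,7,7,7,9,9,10,11,13,14]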